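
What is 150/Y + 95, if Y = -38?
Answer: 1730/19 ≈ 91.053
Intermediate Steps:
150/Y + 95 = 150/(-38) + 95 = 150*(-1/38) + 95 = -75/19 + 95 = 1730/19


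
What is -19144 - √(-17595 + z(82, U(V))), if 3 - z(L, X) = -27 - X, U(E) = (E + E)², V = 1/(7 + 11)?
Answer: -19144 - 14*I*√7259/9 ≈ -19144.0 - 132.53*I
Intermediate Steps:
V = 1/18 ≈ 0.055556
U(E) = 4*E² (U(E) = (2*E)² = 4*E²)
z(L, X) = 30 + X (z(L, X) = 3 - (-27 - X) = 3 + (27 + X) = 30 + X)
-19144 - √(-17595 + z(82, U(V))) = -19144 - √(-17595 + (30 + 4*(1/18)²)) = -19144 - √(-17595 + (30 + 4*(1/324))) = -19144 - √(-17595 + (30 + 1/81)) = -19144 - √(-17595 + 2431/81) = -19144 - √(-1422764/81) = -19144 - 14*I*√7259/9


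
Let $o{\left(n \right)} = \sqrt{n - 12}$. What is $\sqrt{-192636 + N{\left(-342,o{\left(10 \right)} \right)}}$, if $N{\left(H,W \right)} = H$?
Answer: $3 i \sqrt{21442} \approx 439.29 i$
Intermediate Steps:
$o{\left(n \right)} = \sqrt{-12 + n}$
$\sqrt{-192636 + N{\left(-342,o{\left(10 \right)} \right)}} = \sqrt{-192636 - 342} = \sqrt{-192978} = 3 i \sqrt{21442}$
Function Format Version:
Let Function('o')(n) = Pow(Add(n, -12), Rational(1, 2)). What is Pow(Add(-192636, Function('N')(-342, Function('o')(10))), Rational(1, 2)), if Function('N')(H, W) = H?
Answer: Mul(3, I, Pow(21442, Rational(1, 2))) ≈ Mul(439.29, I)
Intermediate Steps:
Function('o')(n) = Pow(Add(-12, n), Rational(1, 2))
Pow(Add(-192636, Function('N')(-342, Function('o')(10))), Rational(1, 2)) = Pow(Add(-192636, -342), Rational(1, 2)) = Pow(-192978, Rational(1, 2)) = Mul(3, I, Pow(21442, Rational(1, 2)))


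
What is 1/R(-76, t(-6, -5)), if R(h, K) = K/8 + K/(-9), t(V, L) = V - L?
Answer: -72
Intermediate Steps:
R(h, K) = K/72 (R(h, K) = K*(1/8) + K*(-1/9) = K/8 - K/9 = K/72)
1/R(-76, t(-6, -5)) = 1/((-6 - 1*(-5))/72) = 1/((-6 + 5)/72) = 1/((1/72)*(-1)) = 1/(-1/72) = -72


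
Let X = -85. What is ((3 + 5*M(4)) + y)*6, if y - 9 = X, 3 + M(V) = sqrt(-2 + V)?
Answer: -528 + 30*sqrt(2) ≈ -485.57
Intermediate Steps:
M(V) = -3 + sqrt(-2 + V)
y = -76 (y = 9 - 85 = -76)
((3 + 5*M(4)) + y)*6 = ((3 + 5*(-3 + sqrt(-2 + 4))) - 76)*6 = ((3 + 5*(-3 + sqrt(2))) - 76)*6 = ((3 + (-15 + 5*sqrt(2))) - 76)*6 = ((-12 + 5*sqrt(2)) - 76)*6 = (-88 + 5*sqrt(2))*6 = -528 + 30*sqrt(2)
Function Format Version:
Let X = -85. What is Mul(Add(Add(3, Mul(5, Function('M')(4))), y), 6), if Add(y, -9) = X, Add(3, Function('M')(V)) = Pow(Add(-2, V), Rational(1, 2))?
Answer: Add(-528, Mul(30, Pow(2, Rational(1, 2)))) ≈ -485.57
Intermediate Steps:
Function('M')(V) = Add(-3, Pow(Add(-2, V), Rational(1, 2)))
y = -76 (y = Add(9, -85) = -76)
Mul(Add(Add(3, Mul(5, Function('M')(4))), y), 6) = Mul(Add(Add(3, Mul(5, Add(-3, Pow(Add(-2, 4), Rational(1, 2))))), -76), 6) = Mul(Add(Add(3, Mul(5, Add(-3, Pow(2, Rational(1, 2))))), -76), 6) = Mul(Add(Add(3, Add(-15, Mul(5, Pow(2, Rational(1, 2))))), -76), 6) = Mul(Add(Add(-12, Mul(5, Pow(2, Rational(1, 2)))), -76), 6) = Mul(Add(-88, Mul(5, Pow(2, Rational(1, 2)))), 6) = Add(-528, Mul(30, Pow(2, Rational(1, 2))))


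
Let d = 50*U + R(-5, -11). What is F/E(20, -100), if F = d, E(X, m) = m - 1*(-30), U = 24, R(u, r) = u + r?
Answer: -592/35 ≈ -16.914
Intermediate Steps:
R(u, r) = r + u
d = 1184 (d = 50*24 + (-11 - 5) = 1200 - 16 = 1184)
E(X, m) = 30 + m (E(X, m) = m + 30 = 30 + m)
F = 1184
F/E(20, -100) = 1184/(30 - 100) = 1184/(-70) = 1184*(-1/70) = -592/35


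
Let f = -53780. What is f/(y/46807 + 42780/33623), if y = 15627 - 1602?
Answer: -16927704181316/494793207 ≈ -34212.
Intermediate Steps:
y = 14025
f/(y/46807 + 42780/33623) = -53780/(14025/46807 + 42780/33623) = -53780/2473966035/1573791761 = -53780*1573791761/2473966035 = -16927704181316/494793207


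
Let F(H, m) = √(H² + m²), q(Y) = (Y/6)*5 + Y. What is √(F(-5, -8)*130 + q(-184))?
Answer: √(-3036 + 1170*√89)/3 ≈ 29.818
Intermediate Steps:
q(Y) = 11*Y/6 (q(Y) = (Y*(⅙))*5 + Y = (Y/6)*5 + Y = 5*Y/6 + Y = 11*Y/6)
√(F(-5, -8)*130 + q(-184)) = √(√((-5)² + (-8)²)*130 + (11/6)*(-184)) = √(√(25 + 64)*130 - 1012/3) = √(√89*130 - 1012/3) = √(130*√89 - 1012/3) = √(-1012/3 + 130*√89)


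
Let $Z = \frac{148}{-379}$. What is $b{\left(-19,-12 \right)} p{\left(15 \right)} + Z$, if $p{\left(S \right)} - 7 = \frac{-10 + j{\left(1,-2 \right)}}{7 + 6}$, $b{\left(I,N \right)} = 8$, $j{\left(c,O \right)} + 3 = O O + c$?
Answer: $\frac{249732}{4927} \approx 50.686$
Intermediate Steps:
$j{\left(c,O \right)} = -3 + c + O^{2}$ ($j{\left(c,O \right)} = -3 + \left(O O + c\right) = -3 + \left(O^{2} + c\right) = -3 + \left(c + O^{2}\right) = -3 + c + O^{2}$)
$Z = - \frac{148}{379}$ ($Z = 148 \left(- \frac{1}{379}\right) = - \frac{148}{379} \approx -0.3905$)
$p{\left(S \right)} = \frac{83}{13}$ ($p{\left(S \right)} = 7 + \frac{-10 + \left(-3 + 1 + \left(-2\right)^{2}\right)}{7 + 6} = 7 + \frac{-10 + \left(-3 + 1 + 4\right)}{13} = 7 + \left(-10 + 2\right) \frac{1}{13} = 7 - \frac{8}{13} = \frac{83}{13}$)
$b{\left(-19,-12 \right)} p{\left(15 \right)} + Z = 8 \cdot \frac{83}{13} - \frac{148}{379} = \frac{664}{13} - \frac{148}{379} = \frac{249732}{4927}$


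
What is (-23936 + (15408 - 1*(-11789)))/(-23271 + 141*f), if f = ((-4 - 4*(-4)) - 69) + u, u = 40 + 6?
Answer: -1087/8274 ≈ -0.13138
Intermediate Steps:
u = 46
f = -11 (f = ((-4 - 4*(-4)) - 69) + 46 = ((-4 + 16) - 69) + 46 = (12 - 69) + 46 = -57 + 46 = -11)
(-23936 + (15408 - 1*(-11789)))/(-23271 + 141*f) = (-23936 + (15408 - 1*(-11789)))/(-23271 + 141*(-11)) = (-23936 + (15408 + 11789))/(-23271 - 1551) = (-23936 + 27197)/(-24822) = 3261*(-1/24822) = -1087/8274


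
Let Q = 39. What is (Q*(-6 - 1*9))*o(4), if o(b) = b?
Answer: -2340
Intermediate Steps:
(Q*(-6 - 1*9))*o(4) = (39*(-6 - 1*9))*4 = (39*(-6 - 9))*4 = (39*(-15))*4 = -585*4 = -2340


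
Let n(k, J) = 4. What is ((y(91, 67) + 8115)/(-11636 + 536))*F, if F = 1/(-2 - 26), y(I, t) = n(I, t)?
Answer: 8119/310800 ≈ 0.026123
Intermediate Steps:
y(I, t) = 4
F = -1/28 (F = 1/(-28) = -1/28 ≈ -0.035714)
((y(91, 67) + 8115)/(-11636 + 536))*F = ((4 + 8115)/(-11636 + 536))*(-1/28) = (8119/(-11100))*(-1/28) = (8119*(-1/11100))*(-1/28) = -8119/11100*(-1/28) = 8119/310800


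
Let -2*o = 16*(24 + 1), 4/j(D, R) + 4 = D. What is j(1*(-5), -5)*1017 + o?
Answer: -652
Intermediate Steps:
j(D, R) = 4/(-4 + D)
o = -200 (o = -8*(24 + 1) = -8*25 = -½*400 = -200)
j(1*(-5), -5)*1017 + o = (4/(-4 + 1*(-5)))*1017 - 200 = (4/(-4 - 5))*1017 - 200 = (4/(-9))*1017 - 200 = (4*(-⅑))*1017 - 200 = -4/9*1017 - 200 = -452 - 200 = -652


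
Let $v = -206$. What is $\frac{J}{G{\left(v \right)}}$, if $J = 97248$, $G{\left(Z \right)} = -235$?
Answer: $- \frac{97248}{235} \approx -413.82$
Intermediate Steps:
$\frac{J}{G{\left(v \right)}} = \frac{97248}{-235} = 97248 \left(- \frac{1}{235}\right) = - \frac{97248}{235}$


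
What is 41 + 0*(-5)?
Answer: 41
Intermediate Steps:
41 + 0*(-5) = 41 + 0 = 41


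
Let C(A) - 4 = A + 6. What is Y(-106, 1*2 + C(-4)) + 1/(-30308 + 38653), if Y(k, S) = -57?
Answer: -475664/8345 ≈ -57.000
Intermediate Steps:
C(A) = 10 + A (C(A) = 4 + (A + 6) = 4 + (6 + A) = 10 + A)
Y(-106, 1*2 + C(-4)) + 1/(-30308 + 38653) = -57 + 1/(-30308 + 38653) = -57 + 1/8345 = -475664/8345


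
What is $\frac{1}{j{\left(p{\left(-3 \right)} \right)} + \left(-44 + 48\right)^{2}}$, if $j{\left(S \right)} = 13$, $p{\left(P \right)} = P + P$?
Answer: $\frac{1}{29} \approx 0.034483$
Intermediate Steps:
$p{\left(P \right)} = 2 P$
$\frac{1}{j{\left(p{\left(-3 \right)} \right)} + \left(-44 + 48\right)^{2}} = \frac{1}{13 + \left(-44 + 48\right)^{2}} = \frac{1}{13 + 4^{2}} = \frac{1}{13 + 16} = \frac{1}{29}$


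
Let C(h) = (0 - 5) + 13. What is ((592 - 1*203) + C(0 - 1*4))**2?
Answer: 157609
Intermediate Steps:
C(h) = 8 (C(h) = -5 + 13 = 8)
((592 - 1*203) + C(0 - 1*4))**2 = ((592 - 1*203) + 8)**2 = ((592 - 203) + 8)**2 = (389 + 8)**2 = 397**2 = 157609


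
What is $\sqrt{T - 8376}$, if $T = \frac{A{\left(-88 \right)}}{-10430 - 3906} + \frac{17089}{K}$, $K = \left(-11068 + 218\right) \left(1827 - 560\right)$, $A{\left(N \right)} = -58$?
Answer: $\frac{i \sqrt{330790559091434373}}{6284320} \approx 91.521 i$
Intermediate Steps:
$K = -13746950$ ($K = \left(-10850\right) 1267 = -13746950$)
$T = \frac{19726257}{7038438400}$ ($T = - \frac{58}{-10430 - 3906} + \frac{17089}{-13746950} = - \frac{58}{-14336} + 17089 \left(- \frac{1}{13746950}\right) = \left(-58\right) \left(- \frac{1}{14336}\right) - \frac{17089}{13746950} = \frac{29}{7168} - \frac{17089}{13746950} = \frac{19726257}{7038438400} \approx 0.0028026$)
$\sqrt{T - 8376} = \sqrt{\frac{19726257}{7038438400} - 8376} = \sqrt{- \frac{58953940312143}{7038438400}} = \frac{i \sqrt{330790559091434373}}{6284320}$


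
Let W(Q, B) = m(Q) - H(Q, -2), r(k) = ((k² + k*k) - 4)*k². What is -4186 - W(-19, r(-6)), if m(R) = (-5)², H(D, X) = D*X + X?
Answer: -4175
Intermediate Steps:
H(D, X) = X + D*X
m(R) = 25
r(k) = k²*(-4 + 2*k²) (r(k) = ((k² + k²) - 4)*k² = (2*k² - 4)*k² = (-4 + 2*k²)*k² = k²*(-4 + 2*k²))
W(Q, B) = 27 + 2*Q (W(Q, B) = 25 - (-2)*(1 + Q) = 25 - (-2 - 2*Q) = 25 + (2 + 2*Q) = 27 + 2*Q)
-4186 - W(-19, r(-6)) = -4186 - (27 + 2*(-19)) = -4186 - (27 - 38) = -4186 - 1*(-11) = -4186 + 11 = -4175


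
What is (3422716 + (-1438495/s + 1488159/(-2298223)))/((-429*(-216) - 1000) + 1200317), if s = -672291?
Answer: 5288353993239685504/1996207077031617033 ≈ 2.6492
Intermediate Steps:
(3422716 + (-1438495/s + 1488159/(-2298223)))/((-429*(-216) - 1000) + 1200317) = (3422716 + (-1438495/(-672291) + 1488159/(-2298223)))/((-429*(-216) - 1000) + 1200317) = (3422716 + (-1438495*(-1/672291) + 1488159*(-1/2298223)))/((92664 - 1000) + 1200317) = (3422716 + (1438495/672291 - 1488159/2298223))/(91664 + 1200317) = (3422716 + 2305506392116/1545074638893)/1291981 = (5288353993239685504/1545074638893)*(1/1291981) = 5288353993239685504/1996207077031617033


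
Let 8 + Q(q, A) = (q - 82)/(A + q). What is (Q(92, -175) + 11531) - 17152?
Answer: -467217/83 ≈ -5629.1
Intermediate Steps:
Q(q, A) = -8 + (-82 + q)/(A + q) (Q(q, A) = -8 + (q - 82)/(A + q) = -8 + (-82 + q)/(A + q))
(Q(92, -175) + 11531) - 17152 = ((-82 - 8*(-175) - 7*92)/(-175 + 92) + 11531) - 17152 = ((-82 + 1400 - 644)/(-83) + 11531) - 17152 = (-1/83*674 + 11531) - 17152 = (-674/83 + 11531) - 17152 = 956399/83 - 17152 = -467217/83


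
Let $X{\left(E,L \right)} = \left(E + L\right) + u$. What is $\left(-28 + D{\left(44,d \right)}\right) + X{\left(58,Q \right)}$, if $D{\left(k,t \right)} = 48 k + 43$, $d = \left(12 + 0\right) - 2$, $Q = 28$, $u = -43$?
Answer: $2170$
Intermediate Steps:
$d = 10$ ($d = 12 - 2 = 10$)
$X{\left(E,L \right)} = -43 + E + L$ ($X{\left(E,L \right)} = \left(E + L\right) - 43 = -43 + E + L$)
$D{\left(k,t \right)} = 43 + 48 k$
$\left(-28 + D{\left(44,d \right)}\right) + X{\left(58,Q \right)} = \left(-28 + \left(43 + 48 \cdot 44\right)\right) + \left(-43 + 58 + 28\right) = \left(-28 + \left(43 + 2112\right)\right) + 43 = \left(-28 + 2155\right) + 43 = 2127 + 43 = 2170$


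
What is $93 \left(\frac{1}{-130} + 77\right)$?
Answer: $\frac{930837}{130} \approx 7160.3$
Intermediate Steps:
$93 \left(\frac{1}{-130} + 77\right) = 93 \left(- \frac{1}{130} + 77\right) = 93 \cdot \frac{10009}{130} = \frac{930837}{130}$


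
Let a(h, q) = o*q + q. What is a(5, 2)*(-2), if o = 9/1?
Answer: -40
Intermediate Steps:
o = 9 (o = 9*1 = 9)
a(h, q) = 10*q (a(h, q) = 9*q + q = 10*q)
a(5, 2)*(-2) = (10*2)*(-2) = 20*(-2) = -40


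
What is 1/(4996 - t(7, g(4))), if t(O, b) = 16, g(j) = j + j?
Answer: 1/4980 ≈ 0.00020080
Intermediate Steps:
g(j) = 2*j
1/(4996 - t(7, g(4))) = 1/(4996 - 1*16) = 1/(4996 - 16) = 1/4980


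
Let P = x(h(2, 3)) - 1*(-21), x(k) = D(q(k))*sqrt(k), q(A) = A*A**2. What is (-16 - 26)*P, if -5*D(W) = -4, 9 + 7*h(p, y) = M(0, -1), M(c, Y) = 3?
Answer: -882 - 24*I*sqrt(42)/5 ≈ -882.0 - 31.108*I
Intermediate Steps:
h(p, y) = -6/7 (h(p, y) = -9/7 + (1/7)*3 = -9/7 + 3/7 = -6/7)
q(A) = A**3
D(W) = 4/5 (D(W) = -1/5*(-4) = 4/5)
x(k) = 4*sqrt(k)/5
P = 21 + 4*I*sqrt(42)/35 (P = 4*sqrt(-6/7)/5 - 1*(-21) = 4*(I*sqrt(42)/7)/5 + 21 = 4*I*sqrt(42)/35 + 21 = 21 + 4*I*sqrt(42)/35 ≈ 21.0 + 0.74066*I)
(-16 - 26)*P = (-16 - 26)*(21 + 4*I*sqrt(42)/35) = -42*(21 + 4*I*sqrt(42)/35) = -882 - 24*I*sqrt(42)/5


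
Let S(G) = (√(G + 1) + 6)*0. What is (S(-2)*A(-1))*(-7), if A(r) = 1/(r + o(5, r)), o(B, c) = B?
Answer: 0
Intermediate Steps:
A(r) = 1/(5 + r) (A(r) = 1/(r + 5) = 1/(5 + r))
S(G) = 0 (S(G) = (√(1 + G) + 6)*0 = (6 + √(1 + G))*0 = 0)
(S(-2)*A(-1))*(-7) = (0/(5 - 1))*(-7) = (0/4)*(-7) = (0*(¼))*(-7) = 0*(-7) = 0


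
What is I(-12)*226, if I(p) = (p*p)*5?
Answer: 162720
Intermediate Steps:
I(p) = 5*p**2 (I(p) = p**2*5 = 5*p**2)
I(-12)*226 = (5*(-12)**2)*226 = (5*144)*226 = 720*226 = 162720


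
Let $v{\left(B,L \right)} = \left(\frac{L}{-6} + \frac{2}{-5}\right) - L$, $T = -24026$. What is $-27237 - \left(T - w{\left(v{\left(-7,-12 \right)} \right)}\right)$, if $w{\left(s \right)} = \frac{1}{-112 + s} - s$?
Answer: $- \frac{7932541}{2460} \approx -3224.6$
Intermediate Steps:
$v{\left(B,L \right)} = - \frac{2}{5} - \frac{7 L}{6}$ ($v{\left(B,L \right)} = \left(L \left(- \frac{1}{6}\right) + 2 \left(- \frac{1}{5}\right)\right) - L = \left(- \frac{L}{6} - \frac{2}{5}\right) - L = \left(- \frac{2}{5} - \frac{L}{6}\right) - L = - \frac{2}{5} - \frac{7 L}{6}$)
$-27237 - \left(T - w{\left(v{\left(-7,-12 \right)} \right)}\right) = -27237 - \left(-24026 - \frac{1 - \left(- \frac{2}{5} - -14\right)^{2} + 112 \left(- \frac{2}{5} - -14\right)}{-112 - - \frac{68}{5}}\right) = -27237 - \left(-24026 - \frac{1 - \left(- \frac{2}{5} + 14\right)^{2} + 112 \left(- \frac{2}{5} + 14\right)}{-112 + \left(- \frac{2}{5} + 14\right)}\right) = -27237 - \left(-24026 - \frac{1 - \left(\frac{68}{5}\right)^{2} + 112 \cdot \frac{68}{5}}{-112 + \frac{68}{5}}\right) = -27237 - \left(-24026 - \frac{1 - \frac{4624}{25} + \frac{7616}{5}}{- \frac{492}{5}}\right) = -27237 - \left(-24026 - - \frac{5 \left(1 - \frac{4624}{25} + \frac{7616}{5}\right)}{492}\right) = -27237 - \left(-24026 - \left(- \frac{5}{492}\right) \frac{33481}{25}\right) = -27237 - \left(-24026 - - \frac{33481}{2460}\right) = -27237 - \left(-24026 + \frac{33481}{2460}\right) = -27237 - - \frac{59070479}{2460} = -27237 + \frac{59070479}{2460} = - \frac{7932541}{2460}$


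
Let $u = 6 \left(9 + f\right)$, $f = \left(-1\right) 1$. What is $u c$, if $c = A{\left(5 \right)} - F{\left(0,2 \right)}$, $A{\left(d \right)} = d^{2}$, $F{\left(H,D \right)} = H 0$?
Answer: $1200$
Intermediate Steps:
$F{\left(H,D \right)} = 0$
$f = -1$
$u = 48$ ($u = 6 \left(9 - 1\right) = 6 \cdot 8 = 48$)
$c = 25$ ($c = 5^{2} - 0 = 25 + 0 = 25$)
$u c = 48 \cdot 25 = 1200$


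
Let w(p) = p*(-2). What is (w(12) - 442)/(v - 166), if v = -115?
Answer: 466/281 ≈ 1.6584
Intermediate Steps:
w(p) = -2*p
(w(12) - 442)/(v - 166) = (-2*12 - 442)/(-115 - 166) = (-24 - 442)/(-281) = -466*(-1/281) = 466/281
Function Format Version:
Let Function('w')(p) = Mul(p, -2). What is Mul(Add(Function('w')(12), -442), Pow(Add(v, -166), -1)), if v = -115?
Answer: Rational(466, 281) ≈ 1.6584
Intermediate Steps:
Function('w')(p) = Mul(-2, p)
Mul(Add(Function('w')(12), -442), Pow(Add(v, -166), -1)) = Mul(Add(Mul(-2, 12), -442), Pow(Add(-115, -166), -1)) = Mul(Add(-24, -442), Pow(-281, -1)) = Mul(-466, Rational(-1, 281)) = Rational(466, 281)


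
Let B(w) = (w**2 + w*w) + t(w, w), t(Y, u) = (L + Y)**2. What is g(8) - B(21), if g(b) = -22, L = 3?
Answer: -1480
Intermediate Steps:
t(Y, u) = (3 + Y)**2
B(w) = (3 + w)**2 + 2*w**2 (B(w) = (w**2 + w*w) + (3 + w)**2 = (w**2 + w**2) + (3 + w)**2 = 2*w**2 + (3 + w)**2 = (3 + w)**2 + 2*w**2)
g(8) - B(21) = -22 - ((3 + 21)**2 + 2*21**2) = -22 - (24**2 + 2*441) = -22 - (576 + 882) = -22 - 1*1458 = -22 - 1458 = -1480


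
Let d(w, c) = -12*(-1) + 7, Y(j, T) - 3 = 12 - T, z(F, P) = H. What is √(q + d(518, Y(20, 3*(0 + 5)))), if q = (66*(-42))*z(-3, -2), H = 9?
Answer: I*√24929 ≈ 157.89*I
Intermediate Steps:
z(F, P) = 9
Y(j, T) = 15 - T (Y(j, T) = 3 + (12 - T) = 15 - T)
d(w, c) = 19 (d(w, c) = 12 + 7 = 19)
q = -24948 (q = (66*(-42))*9 = -2772*9 = -24948)
√(q + d(518, Y(20, 3*(0 + 5)))) = √(-24948 + 19) = √(-24929) = I*√24929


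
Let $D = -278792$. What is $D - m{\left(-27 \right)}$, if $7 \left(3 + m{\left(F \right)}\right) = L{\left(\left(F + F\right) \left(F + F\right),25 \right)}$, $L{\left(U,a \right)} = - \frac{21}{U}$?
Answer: $- \frac{270982907}{972} \approx -2.7879 \cdot 10^{5}$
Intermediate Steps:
$m{\left(F \right)} = -3 - \frac{3}{4 F^{2}}$ ($m{\left(F \right)} = -3 + \frac{\left(-21\right) \frac{1}{\left(F + F\right) \left(F + F\right)}}{7} = -3 + \frac{\left(-21\right) \frac{1}{2 F 2 F}}{7} = -3 + \frac{\left(-21\right) \frac{1}{4 F^{2}}}{7} = -3 + \frac{\left(- \frac{21}{4}\right) \frac{1}{F^{2}}}{7} = -3 - \frac{3}{4 F^{2}}$)
$D - m{\left(-27 \right)} = -278792 - \left(-3 - \frac{3}{4 \cdot 729}\right) = -278792 - \left(-3 - \frac{1}{972}\right) = -278792 - - \frac{2917}{972} = -278792 + \frac{2917}{972} = - \frac{270982907}{972}$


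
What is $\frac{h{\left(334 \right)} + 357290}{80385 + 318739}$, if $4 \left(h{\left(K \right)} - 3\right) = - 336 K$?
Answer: $\frac{329237}{399124} \approx 0.8249$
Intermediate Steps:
$h{\left(K \right)} = 3 - 84 K$ ($h{\left(K \right)} = 3 + \frac{\left(-336\right) K}{4} = 3 - 84 K$)
$\frac{h{\left(334 \right)} + 357290}{80385 + 318739} = \frac{\left(3 - 28056\right) + 357290}{80385 + 318739} = \frac{\left(3 - 28056\right) + 357290}{399124} = \left(-28053 + 357290\right) \frac{1}{399124} = 329237 \cdot \frac{1}{399124} = \frac{329237}{399124}$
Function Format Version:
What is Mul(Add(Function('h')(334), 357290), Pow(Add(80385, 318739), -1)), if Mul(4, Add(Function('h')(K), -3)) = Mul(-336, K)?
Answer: Rational(329237, 399124) ≈ 0.82490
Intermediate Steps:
Function('h')(K) = Add(3, Mul(-84, K)) (Function('h')(K) = Add(3, Mul(Rational(1, 4), Mul(-336, K))) = Add(3, Mul(-84, K)))
Mul(Add(Function('h')(334), 357290), Pow(Add(80385, 318739), -1)) = Mul(Add(Add(3, Mul(-84, 334)), 357290), Pow(Add(80385, 318739), -1)) = Mul(Add(Add(3, -28056), 357290), Pow(399124, -1)) = Mul(Add(-28053, 357290), Rational(1, 399124)) = Mul(329237, Rational(1, 399124)) = Rational(329237, 399124)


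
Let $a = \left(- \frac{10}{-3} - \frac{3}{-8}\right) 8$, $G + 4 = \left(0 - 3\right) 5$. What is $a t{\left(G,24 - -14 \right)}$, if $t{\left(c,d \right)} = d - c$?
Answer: $1691$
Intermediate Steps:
$G = -19$ ($G = -4 + \left(0 - 3\right) 5 = -4 - 15 = -19$)
$a = \frac{89}{3}$ ($a = \left(\left(-10\right) \left(- \frac{1}{3}\right) - - \frac{3}{8}\right) 8 = \left(\frac{10}{3} + \frac{3}{8}\right) 8 = \frac{89}{24} \cdot 8 = \frac{89}{3} \approx 29.667$)
$a t{\left(G,24 - -14 \right)} = \frac{89 \left(\left(24 - -14\right) - -19\right)}{3} = \frac{89 \left(\left(24 + 14\right) + 19\right)}{3} = \frac{89 \left(38 + 19\right)}{3} = \frac{89}{3} \cdot 57 = 1691$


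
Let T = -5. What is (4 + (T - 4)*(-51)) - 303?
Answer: 160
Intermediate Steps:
(4 + (T - 4)*(-51)) - 303 = (4 + (-5 - 4)*(-51)) - 303 = (4 - 9*(-51)) - 303 = (4 + 459) - 303 = 463 - 303 = 160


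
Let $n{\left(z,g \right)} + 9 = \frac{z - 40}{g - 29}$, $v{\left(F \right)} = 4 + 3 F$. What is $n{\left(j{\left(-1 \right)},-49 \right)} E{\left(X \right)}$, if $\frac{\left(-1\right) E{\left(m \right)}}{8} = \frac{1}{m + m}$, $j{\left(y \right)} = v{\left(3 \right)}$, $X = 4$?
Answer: $\frac{225}{26} \approx 8.6538$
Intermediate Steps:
$j{\left(y \right)} = 13$ ($j{\left(y \right)} = 4 + 3 \cdot 3 = 4 + 9 = 13$)
$n{\left(z,g \right)} = -9 + \frac{-40 + z}{-29 + g}$ ($n{\left(z,g \right)} = -9 + \frac{z - 40}{g - 29} = -9 + \frac{-40 + z}{-29 + g}$)
$E{\left(m \right)} = - \frac{4}{m}$ ($E{\left(m \right)} = - \frac{8}{m + m} = - \frac{8}{2 m} = - 8 \frac{1}{2 m} = - \frac{4}{m}$)
$n{\left(j{\left(-1 \right)},-49 \right)} E{\left(X \right)} = \frac{221 + 13 - -441}{-29 - 49} \left(- \frac{4}{4}\right) = \frac{221 + 13 + 441}{-78} \left(\left(-4\right) \frac{1}{4}\right) = \left(- \frac{1}{78}\right) 675 \left(-1\right) = \left(- \frac{225}{26}\right) \left(-1\right) = \frac{225}{26}$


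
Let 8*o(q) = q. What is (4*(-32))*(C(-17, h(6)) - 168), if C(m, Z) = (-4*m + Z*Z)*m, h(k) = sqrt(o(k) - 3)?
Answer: 164576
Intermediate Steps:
o(q) = q/8
h(k) = sqrt(-3 + k/8) (h(k) = sqrt(k/8 - 3) = sqrt(-3 + k/8))
C(m, Z) = m*(Z**2 - 4*m) (C(m, Z) = (-4*m + Z**2)*m = (Z**2 - 4*m)*m = m*(Z**2 - 4*m))
(4*(-32))*(C(-17, h(6)) - 168) = (4*(-32))*(-17*((sqrt(-48 + 2*6)/4)**2 - 4*(-17)) - 168) = -128*(-17*((sqrt(-48 + 12)/4)**2 + 68) - 168) = -128*(-17*((sqrt(-36)/4)**2 + 68) - 168) = -128*(-17*(((6*I)/4)**2 + 68) - 168) = -128*(-17*((3*I/2)**2 + 68) - 168) = -128*(-17*(-9/4 + 68) - 168) = -128*(-17*263/4 - 168) = -128*(-4471/4 - 168) = -128*(-5143/4) = 164576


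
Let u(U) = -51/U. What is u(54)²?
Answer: 289/324 ≈ 0.89198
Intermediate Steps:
u(54)² = (-51/54)² = (-51*1/54)² = (-17/18)² = 289/324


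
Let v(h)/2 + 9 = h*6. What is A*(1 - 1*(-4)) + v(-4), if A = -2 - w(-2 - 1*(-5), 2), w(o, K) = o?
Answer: -91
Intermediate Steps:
A = -5 (A = -2 - (-2 - 1*(-5)) = -2 - (-2 + 5) = -2 - 1*3 = -2 - 3 = -5)
v(h) = -18 + 12*h (v(h) = -18 + 2*(h*6) = -18 + 2*(6*h) = -18 + 12*h)
A*(1 - 1*(-4)) + v(-4) = -5*(1 - 1*(-4)) + (-18 + 12*(-4)) = -5*(1 + 4) + (-18 - 48) = -5*5 - 66 = -25 - 66 = -91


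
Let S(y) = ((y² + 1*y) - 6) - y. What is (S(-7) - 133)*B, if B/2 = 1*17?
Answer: -3060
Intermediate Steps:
B = 34 (B = 2*(1*17) = 2*17 = 34)
S(y) = -6 + y² (S(y) = ((y² + y) - 6) - y = ((y + y²) - 6) - y = (-6 + y + y²) - y = -6 + y²)
(S(-7) - 133)*B = ((-6 + (-7)²) - 133)*34 = ((-6 + 49) - 133)*34 = (43 - 133)*34 = -90*34 = -3060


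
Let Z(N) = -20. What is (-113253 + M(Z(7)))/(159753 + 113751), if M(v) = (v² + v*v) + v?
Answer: -37491/91168 ≈ -0.41123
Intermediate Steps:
M(v) = v + 2*v² (M(v) = (v² + v²) + v = 2*v² + v = v + 2*v²)
(-113253 + M(Z(7)))/(159753 + 113751) = (-113253 - 20*(1 + 2*(-20)))/(159753 + 113751) = (-113253 - 20*(1 - 40))/273504 = (-113253 - 20*(-39))*(1/273504) = (-113253 + 780)*(1/273504) = -112473*1/273504 = -37491/91168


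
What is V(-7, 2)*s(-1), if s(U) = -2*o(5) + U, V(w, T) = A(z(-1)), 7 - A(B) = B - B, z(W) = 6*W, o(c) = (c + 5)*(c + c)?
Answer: -1407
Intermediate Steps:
o(c) = 2*c*(5 + c) (o(c) = (5 + c)*(2*c) = 2*c*(5 + c))
A(B) = 7 (A(B) = 7 - (B - B) = 7 - 1*0 = 7 + 0 = 7)
V(w, T) = 7
s(U) = -200 + U (s(U) = -4*5*(5 + 5) + U = -4*5*10 + U = -2*100 + U = -200 + U)
V(-7, 2)*s(-1) = 7*(-200 - 1) = 7*(-201) = -1407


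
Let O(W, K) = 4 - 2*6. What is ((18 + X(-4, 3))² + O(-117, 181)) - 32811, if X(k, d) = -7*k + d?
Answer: -30418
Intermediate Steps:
O(W, K) = -8 (O(W, K) = 4 - 12 = -8)
X(k, d) = d - 7*k
((18 + X(-4, 3))² + O(-117, 181)) - 32811 = ((18 + (3 - 7*(-4)))² - 8) - 32811 = ((18 + (3 + 28))² - 8) - 32811 = ((18 + 31)² - 8) - 32811 = (49² - 8) - 32811 = (2401 - 8) - 32811 = 2393 - 32811 = -30418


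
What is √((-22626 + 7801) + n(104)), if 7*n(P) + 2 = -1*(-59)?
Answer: I*√726026/7 ≈ 121.72*I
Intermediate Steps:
n(P) = 57/7 (n(P) = -2/7 + (-1*(-59))/7 = -2/7 + (⅐)*59 = -2/7 + 59/7 = 57/7)
√((-22626 + 7801) + n(104)) = √((-22626 + 7801) + 57/7) = √(-14825 + 57/7) = √(-103718/7) = I*√726026/7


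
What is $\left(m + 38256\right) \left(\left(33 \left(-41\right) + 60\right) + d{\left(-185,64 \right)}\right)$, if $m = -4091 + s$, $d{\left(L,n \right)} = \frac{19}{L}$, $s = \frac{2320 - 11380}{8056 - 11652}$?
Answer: $- \frac{1469629583680}{33263} \approx -4.4182 \cdot 10^{7}$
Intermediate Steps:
$s = \frac{2265}{899}$ ($s = - \frac{9060}{-3596} = \left(-9060\right) \left(- \frac{1}{3596}\right) = \frac{2265}{899} \approx 2.5195$)
$m = - \frac{3675544}{899}$ ($m = -4091 + \frac{2265}{899} = - \frac{3675544}{899} \approx -4088.5$)
$\left(m + 38256\right) \left(\left(33 \left(-41\right) + 60\right) + d{\left(-185,64 \right)}\right) = \left(- \frac{3675544}{899} + 38256\right) \left(\left(33 \left(-41\right) + 60\right) + \frac{19}{-185}\right) = \frac{30716600 \left(\left(-1353 + 60\right) + 19 \left(- \frac{1}{185}\right)\right)}{899} = \frac{30716600 \left(-1293 - \frac{19}{185}\right)}{899} = \frac{30716600}{899} \left(- \frac{239224}{185}\right) = - \frac{1469629583680}{33263}$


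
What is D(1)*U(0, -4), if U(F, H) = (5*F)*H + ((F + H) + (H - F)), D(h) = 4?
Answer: -32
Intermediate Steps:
U(F, H) = 2*H + 5*F*H (U(F, H) = 5*F*H + 2*H = 2*H + 5*F*H)
D(1)*U(0, -4) = 4*(-4*(2 + 5*0)) = 4*(-4*(2 + 0)) = 4*(-4*2) = 4*(-8) = -32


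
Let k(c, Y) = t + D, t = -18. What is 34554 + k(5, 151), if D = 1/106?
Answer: 3660817/106 ≈ 34536.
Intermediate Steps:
D = 1/106 ≈ 0.0094340
k(c, Y) = -1907/106 (k(c, Y) = -18 + 1/106 = -1907/106)
34554 + k(5, 151) = 34554 - 1907/106 = 3660817/106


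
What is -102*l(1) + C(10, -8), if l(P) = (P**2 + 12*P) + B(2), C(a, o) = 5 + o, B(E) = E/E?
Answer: -1431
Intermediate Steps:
B(E) = 1
l(P) = 1 + P**2 + 12*P (l(P) = (P**2 + 12*P) + 1 = 1 + P**2 + 12*P)
-102*l(1) + C(10, -8) = -102*(1 + 1**2 + 12*1) + (5 - 8) = -102*(1 + 1 + 12) - 3 = -102*14 - 3 = -1428 - 3 = -1431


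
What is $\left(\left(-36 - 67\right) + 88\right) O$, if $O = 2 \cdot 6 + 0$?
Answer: $-180$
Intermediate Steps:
$O = 12$ ($O = 12 + 0 = 12$)
$\left(\left(-36 - 67\right) + 88\right) O = \left(\left(-36 - 67\right) + 88\right) 12 = \left(-103 + 88\right) 12 = \left(-15\right) 12 = -180$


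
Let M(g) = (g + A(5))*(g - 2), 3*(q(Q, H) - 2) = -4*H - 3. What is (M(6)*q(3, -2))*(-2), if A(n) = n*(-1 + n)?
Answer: -2288/3 ≈ -762.67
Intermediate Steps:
q(Q, H) = 1 - 4*H/3 (q(Q, H) = 2 + (-4*H - 3)/3 = 2 + (-3 - 4*H)/3 = 2 + (-1 - 4*H/3) = 1 - 4*H/3)
M(g) = (-2 + g)*(20 + g) (M(g) = (g + 5*(-1 + 5))*(g - 2) = (g + 5*4)*(-2 + g) = (g + 20)*(-2 + g) = (20 + g)*(-2 + g) = (-2 + g)*(20 + g))
(M(6)*q(3, -2))*(-2) = ((-40 + 6² + 18*6)*(1 - 4/3*(-2)))*(-2) = ((-40 + 36 + 108)*(1 + 8/3))*(-2) = (104*(11/3))*(-2) = (1144/3)*(-2) = -2288/3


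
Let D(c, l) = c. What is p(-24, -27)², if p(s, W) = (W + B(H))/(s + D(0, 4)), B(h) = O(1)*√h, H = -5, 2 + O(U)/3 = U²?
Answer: (9 + I*√5)²/64 ≈ 1.1875 + 0.62889*I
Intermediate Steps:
O(U) = -6 + 3*U²
B(h) = -3*√h (B(h) = (-6 + 3*1²)*√h = (-6 + 3*1)*√h = (-6 + 3)*√h = -3*√h)
p(s, W) = (W - 3*I*√5)/s (p(s, W) = (W - 3*I*√5)/(s + 0) = (W - 3*I*√5)/s)
p(-24, -27)² = ((-27 - 3*I*√5)/(-24))² = (-(-27 - 3*I*√5)/24)² = (9/8 + I*√5/8)²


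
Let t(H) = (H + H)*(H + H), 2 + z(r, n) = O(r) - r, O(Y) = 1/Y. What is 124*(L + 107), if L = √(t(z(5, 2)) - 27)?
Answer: 13268 + 124*√3949/5 ≈ 14826.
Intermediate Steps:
O(Y) = 1/Y
z(r, n) = -2 + 1/r - r (z(r, n) = -2 + (1/r - r) = -2 + 1/r - r)
t(H) = 4*H² (t(H) = (2*H)*(2*H) = 4*H²)
L = √3949/5 (L = √(4*(-2 + 1/5 - 1*5)² - 27) = √(4*(-2 + ⅕ - 5)² - 27) = √(4*(-34/5)² - 27) = √(4*(1156/25) - 27) = √(4624/25 - 27) = √(3949/25) = √3949/5 ≈ 12.568)
124*(L + 107) = 124*(√3949/5 + 107) = 124*(107 + √3949/5) = 13268 + 124*√3949/5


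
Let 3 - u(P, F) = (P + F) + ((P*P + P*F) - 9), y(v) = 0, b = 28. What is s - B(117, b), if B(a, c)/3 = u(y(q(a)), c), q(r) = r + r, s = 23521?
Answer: 23569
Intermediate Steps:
q(r) = 2*r
u(P, F) = 12 - F - P - P**2 - F*P (u(P, F) = 3 - ((P + F) + ((P*P + P*F) - 9)) = 3 - ((F + P) + ((P**2 + F*P) - 9)) = 3 - ((F + P) + (-9 + P**2 + F*P)) = 3 - (-9 + F + P + P**2 + F*P) = 3 + (9 - F - P - P**2 - F*P) = 12 - F - P - P**2 - F*P)
B(a, c) = 36 - 3*c (B(a, c) = 3*(12 - c - 1*0 - 1*0**2 - 1*c*0) = 3*(12 - c + 0 - 1*0 + 0) = 3*(12 - c + 0 + 0 + 0) = 3*(12 - c) = 36 - 3*c)
s - B(117, b) = 23521 - (36 - 3*28) = 23521 - (36 - 84) = 23521 - 1*(-48) = 23521 + 48 = 23569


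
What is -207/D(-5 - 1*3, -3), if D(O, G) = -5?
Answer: 207/5 ≈ 41.400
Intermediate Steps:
-207/D(-5 - 1*3, -3) = -207/(-5) = -⅕*(-207) = 207/5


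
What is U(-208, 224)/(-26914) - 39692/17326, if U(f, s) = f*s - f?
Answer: -66155326/116577991 ≈ -0.56748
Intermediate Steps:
U(f, s) = -f + f*s
U(-208, 224)/(-26914) - 39692/17326 = -208*(-1 + 224)/(-26914) - 39692/17326 = -208*223*(-1/26914) - 39692*1/17326 = -46384*(-1/26914) - 19846/8663 = 23192/13457 - 19846/8663 = -66155326/116577991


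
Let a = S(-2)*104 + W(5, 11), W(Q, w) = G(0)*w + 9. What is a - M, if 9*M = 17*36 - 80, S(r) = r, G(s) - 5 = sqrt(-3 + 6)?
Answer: -1828/9 + 11*sqrt(3) ≈ -184.06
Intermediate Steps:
G(s) = 5 + sqrt(3) (G(s) = 5 + sqrt(-3 + 6) = 5 + sqrt(3))
W(Q, w) = 9 + w*(5 + sqrt(3)) (W(Q, w) = (5 + sqrt(3))*w + 9 = w*(5 + sqrt(3)) + 9 = 9 + w*(5 + sqrt(3)))
a = -144 + 11*sqrt(3) (a = -2*104 + (9 + 11*(5 + sqrt(3))) = -208 + (9 + (55 + 11*sqrt(3))) = -208 + (64 + 11*sqrt(3)) = -144 + 11*sqrt(3) ≈ -124.95)
M = 532/9 (M = (17*36 - 80)/9 = (612 - 80)/9 = (1/9)*532 = 532/9 ≈ 59.111)
a - M = (-144 + 11*sqrt(3)) - 1*532/9 = (-144 + 11*sqrt(3)) - 532/9 = -1828/9 + 11*sqrt(3)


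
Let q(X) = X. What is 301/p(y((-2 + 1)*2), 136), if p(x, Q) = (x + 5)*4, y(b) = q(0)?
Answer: 301/20 ≈ 15.050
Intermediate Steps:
y(b) = 0
p(x, Q) = 20 + 4*x (p(x, Q) = (5 + x)*4 = 20 + 4*x)
301/p(y((-2 + 1)*2), 136) = 301/(20 + 4*0) = 301/(20 + 0) = 301/20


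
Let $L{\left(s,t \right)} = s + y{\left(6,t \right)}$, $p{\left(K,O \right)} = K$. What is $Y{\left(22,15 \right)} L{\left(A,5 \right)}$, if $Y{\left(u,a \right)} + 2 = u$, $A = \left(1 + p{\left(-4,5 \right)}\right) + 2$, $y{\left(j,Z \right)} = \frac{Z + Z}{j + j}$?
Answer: $- \frac{10}{3} \approx -3.3333$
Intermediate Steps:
$y{\left(j,Z \right)} = \frac{Z}{j}$ ($y{\left(j,Z \right)} = \frac{2 Z}{2 j} = 2 Z \frac{1}{2 j} = \frac{Z}{j}$)
$A = -1$ ($A = \left(1 - 4\right) + 2 = -3 + 2 = -1$)
$Y{\left(u,a \right)} = -2 + u$
$L{\left(s,t \right)} = s + \frac{t}{6}$
$Y{\left(22,15 \right)} L{\left(A,5 \right)} = \left(-2 + 22\right) \left(-1 + \frac{1}{6} \cdot 5\right) = 20 \left(-1 + \frac{5}{6}\right) = 20 \left(- \frac{1}{6}\right) = - \frac{10}{3}$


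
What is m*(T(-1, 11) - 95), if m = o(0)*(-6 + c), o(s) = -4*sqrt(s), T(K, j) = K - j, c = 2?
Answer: 0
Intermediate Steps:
m = 0 (m = (-4*sqrt(0))*(-6 + 2) = -4*0*(-4) = 0*(-4) = 0)
m*(T(-1, 11) - 95) = 0*((-1 - 1*11) - 95) = 0*((-1 - 11) - 95) = 0*(-12 - 95) = 0*(-107) = 0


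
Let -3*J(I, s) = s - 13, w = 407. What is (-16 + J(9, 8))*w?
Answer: -17501/3 ≈ -5833.7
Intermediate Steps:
J(I, s) = 13/3 - s/3 (J(I, s) = -(s - 13)/3 = -(-13 + s)/3 = 13/3 - s/3)
(-16 + J(9, 8))*w = (-16 + (13/3 - ⅓*8))*407 = (-16 + (13/3 - 8/3))*407 = (-16 + 5/3)*407 = -43/3*407 = -17501/3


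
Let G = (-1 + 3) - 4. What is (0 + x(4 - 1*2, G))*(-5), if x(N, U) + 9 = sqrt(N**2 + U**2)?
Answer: 45 - 10*sqrt(2) ≈ 30.858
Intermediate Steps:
G = -2 (G = 2 - 4 = -2)
x(N, U) = -9 + sqrt(N**2 + U**2)
(0 + x(4 - 1*2, G))*(-5) = (0 + (-9 + sqrt((4 - 1*2)**2 + (-2)**2)))*(-5) = (0 + (-9 + sqrt((4 - 2)**2 + 4)))*(-5) = (0 + (-9 + sqrt(2**2 + 4)))*(-5) = (0 + (-9 + sqrt(4 + 4)))*(-5) = (0 + (-9 + sqrt(8)))*(-5) = (0 + (-9 + 2*sqrt(2)))*(-5) = (-9 + 2*sqrt(2))*(-5) = 45 - 10*sqrt(2)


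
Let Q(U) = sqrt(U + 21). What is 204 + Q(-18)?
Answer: 204 + sqrt(3) ≈ 205.73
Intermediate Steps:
Q(U) = sqrt(21 + U)
204 + Q(-18) = 204 + sqrt(21 - 18) = 204 + sqrt(3)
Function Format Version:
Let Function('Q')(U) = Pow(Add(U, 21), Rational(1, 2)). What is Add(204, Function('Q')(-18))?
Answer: Add(204, Pow(3, Rational(1, 2))) ≈ 205.73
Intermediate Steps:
Function('Q')(U) = Pow(Add(21, U), Rational(1, 2))
Add(204, Function('Q')(-18)) = Add(204, Pow(Add(21, -18), Rational(1, 2))) = Add(204, Pow(3, Rational(1, 2)))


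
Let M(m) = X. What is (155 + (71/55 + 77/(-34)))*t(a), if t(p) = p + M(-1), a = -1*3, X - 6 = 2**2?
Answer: 2016203/1870 ≈ 1078.2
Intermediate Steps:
X = 10 (X = 6 + 2**2 = 6 + 4 = 10)
M(m) = 10
a = -3
t(p) = 10 + p (t(p) = p + 10 = 10 + p)
(155 + (71/55 + 77/(-34)))*t(a) = (155 + (71/55 + 77/(-34)))*(10 - 3) = (155 + (71*(1/55) + 77*(-1/34)))*7 = (155 + (71/55 - 77/34))*7 = (155 - 1821/1870)*7 = (288029/1870)*7 = 2016203/1870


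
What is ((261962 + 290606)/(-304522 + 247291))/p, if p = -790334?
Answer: 276284/22615802577 ≈ 1.2216e-5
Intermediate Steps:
((261962 + 290606)/(-304522 + 247291))/p = ((261962 + 290606)/(-304522 + 247291))/(-790334) = (552568/(-57231))*(-1/790334) = (552568*(-1/57231))*(-1/790334) = -552568/57231*(-1/790334) = 276284/22615802577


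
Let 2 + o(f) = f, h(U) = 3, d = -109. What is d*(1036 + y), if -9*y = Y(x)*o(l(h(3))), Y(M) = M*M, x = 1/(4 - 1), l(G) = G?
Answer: -9146735/81 ≈ -1.1292e+5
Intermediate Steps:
o(f) = -2 + f
x = ⅓ (x = 1/3 = ⅓ ≈ 0.33333)
Y(M) = M²
y = -1/81 (y = -(⅓)²*(-2 + 3)/9 = -1/81 ≈ -0.012346)
d*(1036 + y) = -109*(1036 - 1/81) = -109*83915/81 = -9146735/81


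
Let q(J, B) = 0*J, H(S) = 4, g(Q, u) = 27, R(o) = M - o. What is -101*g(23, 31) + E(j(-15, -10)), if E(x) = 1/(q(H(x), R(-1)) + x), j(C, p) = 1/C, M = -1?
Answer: -2742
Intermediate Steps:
R(o) = -1 - o
q(J, B) = 0
E(x) = 1/x (E(x) = 1/(0 + x) = 1/x)
-101*g(23, 31) + E(j(-15, -10)) = -101*27 + 1/(1/(-15)) = -2727 + 1/(-1/15) = -2727 - 15 = -2742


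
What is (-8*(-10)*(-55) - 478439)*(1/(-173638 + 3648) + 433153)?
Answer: -35552246000293491/169990 ≈ -2.0914e+11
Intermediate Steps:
(-8*(-10)*(-55) - 478439)*(1/(-173638 + 3648) + 433153) = (80*(-55) - 478439)*(1/(-169990) + 433153) = (-4400 - 478439)*(-1/169990 + 433153) = -482839*73631678469/169990 = -35552246000293491/169990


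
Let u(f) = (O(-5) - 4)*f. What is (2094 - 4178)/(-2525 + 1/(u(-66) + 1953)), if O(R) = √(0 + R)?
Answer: 6494573436168/7868903555569 + 34386*I*√5/7868903555569 ≈ 0.82535 + 9.7713e-9*I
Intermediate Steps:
O(R) = √R
u(f) = f*(-4 + I*√5) (u(f) = (√(-5) - 4)*f = (I*√5 - 4)*f = (-4 + I*√5)*f = f*(-4 + I*√5))
(2094 - 4178)/(-2525 + 1/(u(-66) + 1953)) = (2094 - 4178)/(-2525 + 1/(-66*(-4 + I*√5) + 1953)) = -2084/(-2525 + 1/((264 - 66*I*√5) + 1953)) = -2084/(-2525 + 1/(2217 - 66*I*√5))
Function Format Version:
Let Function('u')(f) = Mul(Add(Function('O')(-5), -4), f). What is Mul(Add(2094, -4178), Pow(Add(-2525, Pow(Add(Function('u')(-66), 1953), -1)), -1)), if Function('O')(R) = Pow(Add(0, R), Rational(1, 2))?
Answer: Add(Rational(6494573436168, 7868903555569), Mul(Rational(34386, 7868903555569), I, Pow(5, Rational(1, 2)))) ≈ Add(0.82535, Mul(9.7713e-9, I))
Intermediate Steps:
Function('O')(R) = Pow(R, Rational(1, 2))
Function('u')(f) = Mul(f, Add(-4, Mul(I, Pow(5, Rational(1, 2))))) (Function('u')(f) = Mul(Add(Pow(-5, Rational(1, 2)), -4), f) = Mul(Add(Mul(I, Pow(5, Rational(1, 2))), -4), f) = Mul(Add(-4, Mul(I, Pow(5, Rational(1, 2)))), f) = Mul(f, Add(-4, Mul(I, Pow(5, Rational(1, 2))))))
Mul(Add(2094, -4178), Pow(Add(-2525, Pow(Add(Function('u')(-66), 1953), -1)), -1)) = Mul(Add(2094, -4178), Pow(Add(-2525, Pow(Add(Mul(-66, Add(-4, Mul(I, Pow(5, Rational(1, 2))))), 1953), -1)), -1)) = Mul(-2084, Pow(Add(-2525, Pow(Add(Add(264, Mul(-66, I, Pow(5, Rational(1, 2)))), 1953), -1)), -1)) = Mul(-2084, Pow(Add(-2525, Pow(Add(2217, Mul(-66, I, Pow(5, Rational(1, 2)))), -1)), -1))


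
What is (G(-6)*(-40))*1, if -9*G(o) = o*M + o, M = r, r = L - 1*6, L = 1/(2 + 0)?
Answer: 120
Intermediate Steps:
L = ½ (L = 1/2 = ½ ≈ 0.50000)
r = -11/2 (r = ½ - 1*6 = ½ - 6 = -11/2 ≈ -5.5000)
M = -11/2 ≈ -5.5000
G(o) = o/2 (G(o) = -(o*(-11/2) + o)/9 = -(-11*o/2 + o)/9 = -(-1)*o/2 = o/2)
(G(-6)*(-40))*1 = (((½)*(-6))*(-40))*1 = -3*(-40)*1 = 120*1 = 120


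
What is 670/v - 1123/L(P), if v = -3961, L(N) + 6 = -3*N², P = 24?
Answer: 193319/404022 ≈ 0.47849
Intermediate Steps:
L(N) = -6 - 3*N²
670/v - 1123/L(P) = 670/(-3961) - 1123/(-6 - 3*24²) = 670*(-1/3961) - 1123/(-6 - 3*576) = -670/3961 - 1123/(-6 - 1728) = -670/3961 - 1123/(-1734) = -670/3961 - 1123*(-1/1734) = -670/3961 + 1123/1734 = 193319/404022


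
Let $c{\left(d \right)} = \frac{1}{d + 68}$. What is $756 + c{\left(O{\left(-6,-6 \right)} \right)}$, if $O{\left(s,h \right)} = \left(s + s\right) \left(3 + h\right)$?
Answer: $\frac{78625}{104} \approx 756.01$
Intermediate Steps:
$O{\left(s,h \right)} = 2 s \left(3 + h\right)$
$c{\left(d \right)} = \frac{1}{68 + d}$
$756 + c{\left(O{\left(-6,-6 \right)} \right)} = 756 + \frac{1}{68 + 2 \left(-6\right) \left(3 - 6\right)} = 756 + \frac{1}{68 + 2 \left(-6\right) \left(-3\right)} = 756 + \frac{1}{68 + 36} = 756 + \frac{1}{104} = \frac{78625}{104}$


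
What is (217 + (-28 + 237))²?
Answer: 181476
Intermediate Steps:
(217 + (-28 + 237))² = (217 + 209)² = 426² = 181476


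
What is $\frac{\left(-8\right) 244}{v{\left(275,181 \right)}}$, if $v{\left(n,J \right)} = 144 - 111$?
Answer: $- \frac{1952}{33} \approx -59.151$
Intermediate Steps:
$v{\left(n,J \right)} = 33$ ($v{\left(n,J \right)} = 144 - 111 = 33$)
$\frac{\left(-8\right) 244}{v{\left(275,181 \right)}} = \frac{\left(-8\right) 244}{33} = \left(-1952\right) \frac{1}{33} = - \frac{1952}{33}$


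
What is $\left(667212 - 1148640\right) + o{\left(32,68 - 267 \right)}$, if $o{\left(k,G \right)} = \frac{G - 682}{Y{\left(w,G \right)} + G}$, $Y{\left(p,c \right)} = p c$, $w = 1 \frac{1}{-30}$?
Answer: $- \frac{2778294558}{5771} \approx -4.8142 \cdot 10^{5}$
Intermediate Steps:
$w = - \frac{1}{30}$ ($w = 1 \left(- \frac{1}{30}\right) = - \frac{1}{30} \approx -0.033333$)
$Y{\left(p,c \right)} = c p$
$o{\left(k,G \right)} = \frac{30 \left(-682 + G\right)}{29 G}$ ($o{\left(k,G \right)} = \frac{G - 682}{G \left(- \frac{1}{30}\right) + G} = \frac{-682 + G}{- \frac{G}{30} + G} = \frac{-682 + G}{\frac{29}{30} G} = \left(-682 + G\right) \frac{30}{29 G} = \frac{30 \left(-682 + G\right)}{29 G}$)
$\left(667212 - 1148640\right) + o{\left(32,68 - 267 \right)} = \left(667212 - 1148640\right) + \frac{30 \left(-682 + \left(68 - 267\right)\right)}{29 \left(68 - 267\right)} = -481428 + \frac{30 \left(-682 + \left(68 - 267\right)\right)}{29 \left(68 - 267\right)} = -481428 + \frac{30 \left(-682 - 199\right)}{29 \left(-199\right)} = -481428 + \frac{30}{29} \left(- \frac{1}{199}\right) \left(-881\right) = -481428 + \frac{26430}{5771} = - \frac{2778294558}{5771}$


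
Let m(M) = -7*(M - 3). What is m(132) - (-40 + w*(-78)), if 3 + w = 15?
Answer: 73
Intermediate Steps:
w = 12 (w = -3 + 15 = 12)
m(M) = 21 - 7*M (m(M) = -7*(-3 + M) = 21 - 7*M)
m(132) - (-40 + w*(-78)) = (21 - 7*132) - (-40 + 12*(-78)) = (21 - 924) - (-40 - 936) = -903 - 1*(-976) = -903 + 976 = 73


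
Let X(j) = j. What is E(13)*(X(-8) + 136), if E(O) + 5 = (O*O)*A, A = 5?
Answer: 107520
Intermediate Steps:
E(O) = -5 + 5*O² (E(O) = -5 + (O*O)*5 = -5 + O²*5 = -5 + 5*O²)
E(13)*(X(-8) + 136) = (-5 + 5*13²)*(-8 + 136) = (-5 + 5*169)*128 = (-5 + 845)*128 = 840*128 = 107520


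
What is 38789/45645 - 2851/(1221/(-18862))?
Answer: 272736987651/6192505 ≈ 44043.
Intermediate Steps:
38789/45645 - 2851/(1221/(-18862)) = 38789*(1/45645) - 2851/(1221*(-1/18862)) = 38789/45645 - 2851/(-1221/18862) = 38789/45645 - 2851*(-18862/1221) = 38789/45645 + 53775562/1221 = 272736987651/6192505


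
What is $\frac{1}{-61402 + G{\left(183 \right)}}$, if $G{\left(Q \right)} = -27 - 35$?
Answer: $- \frac{1}{61464} \approx -1.627 \cdot 10^{-5}$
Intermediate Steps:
$G{\left(Q \right)} = -62$
$\frac{1}{-61402 + G{\left(183 \right)}} = \frac{1}{-61402 - 62} = \frac{1}{-61464} = - \frac{1}{61464}$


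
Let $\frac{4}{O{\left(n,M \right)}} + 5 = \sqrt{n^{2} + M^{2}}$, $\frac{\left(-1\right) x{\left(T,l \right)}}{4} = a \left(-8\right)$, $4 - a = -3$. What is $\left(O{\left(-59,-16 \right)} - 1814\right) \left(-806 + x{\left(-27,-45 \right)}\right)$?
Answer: $\frac{489865617}{464} - \frac{291 \sqrt{3737}}{464} \approx 1.0557 \cdot 10^{6}$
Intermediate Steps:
$a = 7$ ($a = 4 - -3 = 4 + 3 = 7$)
$x{\left(T,l \right)} = 224$ ($x{\left(T,l \right)} = - 4 \cdot 7 \left(-8\right) = \left(-4\right) \left(-56\right) = 224$)
$O{\left(n,M \right)} = \frac{4}{-5 + \sqrt{M^{2} + n^{2}}}$ ($O{\left(n,M \right)} = \frac{4}{-5 + \sqrt{n^{2} + M^{2}}} = \frac{4}{-5 + \sqrt{M^{2} + n^{2}}}$)
$\left(O{\left(-59,-16 \right)} - 1814\right) \left(-806 + x{\left(-27,-45 \right)}\right) = \left(\frac{4}{-5 + \sqrt{\left(-16\right)^{2} + \left(-59\right)^{2}}} - 1814\right) \left(-806 + 224\right) = \left(\frac{4}{-5 + \sqrt{256 + 3481}} - 1814\right) \left(-582\right) = \left(\frac{4}{-5 + \sqrt{3737}} - 1814\right) \left(-582\right) = \left(-1814 + \frac{4}{-5 + \sqrt{3737}}\right) \left(-582\right) = 1055748 - \frac{2328}{-5 + \sqrt{3737}}$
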